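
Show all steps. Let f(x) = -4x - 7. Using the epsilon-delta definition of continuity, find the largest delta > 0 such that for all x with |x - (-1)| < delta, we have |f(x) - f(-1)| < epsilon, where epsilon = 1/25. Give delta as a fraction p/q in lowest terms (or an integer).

We compute f(-1) = -4*(-1) - 7 = -3.
|f(x) - f(-1)| = |-4x - 7 - (-3)| = |-4(x - (-1))| = 4|x - (-1)|.
We need 4|x - (-1)| < 1/25, i.e. |x - (-1)| < 1/25 / 4 = 1/100.
So any delta <= 1/100 works. Conversely, if delta > 1/100, then x = -1 + 1/100 satisfies |x - (-1)| = 1/100 < delta but |f(x) - f(-1)| = 4 * 1/100 = 1/25, which is not < 1/25; so no larger delta works.
Hence the largest such delta is 1/100.

1/100


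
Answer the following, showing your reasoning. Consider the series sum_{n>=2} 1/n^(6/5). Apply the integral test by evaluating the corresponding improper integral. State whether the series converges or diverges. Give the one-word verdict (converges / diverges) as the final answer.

Let f(x) = x^(-6/5). Then f is positive, continuous, and decreasing on [2, infinity), so the integral test applies.
Compute the improper integral int_{2}^infinity f(x) dx:
  antiderivative F(x) = -5/x^(1/5).
  As x -> infinity, F(x) -> 0 (since p = 6/5 > 1).
  So int = F(infinity) - F(2) = 0 - (-5*2^(4/5)/2) = 5*2^(4/5)/2.
  Finite, so by the integral test, the series converges.

converges


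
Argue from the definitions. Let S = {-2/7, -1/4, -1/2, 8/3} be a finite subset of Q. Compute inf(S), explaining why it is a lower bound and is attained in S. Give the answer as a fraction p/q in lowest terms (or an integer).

S is finite, so inf(S) = min(S).
Sorted increasing:
-1/2, -2/7, -1/4, 8/3
The extremum is -1/2.
For every x in S, x >= -1/2. And -1/2 is in S, so it is attained.
Therefore inf(S) = -1/2.

-1/2


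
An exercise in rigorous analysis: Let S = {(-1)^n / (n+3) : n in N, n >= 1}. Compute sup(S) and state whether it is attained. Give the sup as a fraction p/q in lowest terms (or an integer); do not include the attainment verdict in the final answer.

Analysis:
- Values: -1/4, 1/5, -1/6, 1/7, -1/8, ...
- Positive terms (even n): 1/(2+3), 1/(4+3), ... decreasing -> max = 1/5 (n=2).
- Negative terms (odd n): -1/(1+3), -1/(3+3), ... increasing -> min = -1/4 (n=1).
- So sup = 1/5 (attained at n=2); inf = -1/4 (attained at n=1).
Conclusion: sup(S) = 1/5, attained in S.

1/5


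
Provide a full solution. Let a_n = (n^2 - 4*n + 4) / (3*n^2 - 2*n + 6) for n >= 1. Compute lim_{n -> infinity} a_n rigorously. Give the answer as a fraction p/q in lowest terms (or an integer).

Divide numerator and denominator by n^2, the highest power:
numerator / n^2 = 1 - 4/n + 4/n^2
denominator / n^2 = 3 - 2/n + 6/n^2
As n -> infinity, all terms of the form c/n^k (k >= 1) tend to 0.
So numerator / n^2 -> 1 and denominator / n^2 -> 3.
Therefore lim a_n = 1/3.

1/3


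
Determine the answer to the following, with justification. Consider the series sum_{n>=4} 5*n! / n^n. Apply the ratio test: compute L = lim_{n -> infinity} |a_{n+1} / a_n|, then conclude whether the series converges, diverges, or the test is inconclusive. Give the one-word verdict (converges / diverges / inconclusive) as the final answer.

Let a_n denote the general term. Form the ratio a_{n+1}/a_n and simplify:
a_{n+1}/a_n = (n/(n + 1))^n
Take the limit as n -> infinity: L = exp(-1).
Since L = exp(-1) < 1, the ratio test implies the series converges.

converges


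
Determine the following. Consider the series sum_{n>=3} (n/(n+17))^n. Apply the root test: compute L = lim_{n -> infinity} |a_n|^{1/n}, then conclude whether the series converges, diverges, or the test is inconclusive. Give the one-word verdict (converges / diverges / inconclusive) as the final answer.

Let a_n denote the general term. Form |a_n|^(1/n) and simplify:
|a_n|^(1/n) = n/(n + 17)
Take the limit as n -> infinity: L = 1.
Since L = 1, the root test is inconclusive. (In fact a_n = (n/(n+17))^n -> e^(-17) != 0, so the nth-term test shows divergence; but the root test itself gives no conclusion.)

inconclusive


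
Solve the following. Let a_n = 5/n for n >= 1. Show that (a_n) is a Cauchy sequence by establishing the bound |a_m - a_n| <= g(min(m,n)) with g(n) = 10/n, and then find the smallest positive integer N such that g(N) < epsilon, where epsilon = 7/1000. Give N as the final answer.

For any m, n >= 1, by the triangle inequality:
|a_m - a_n| = |5/m - 5/n| <= 5*1/m + 5*1/n <= 10/min(m,n).
So g(n) = 10/n bounds the Cauchy difference. Since g(n) -> 0, (a_n) is Cauchy.
Now solve g(N) < 7/1000: 10/N < 7/1000 <=> N > 10 / (7/1000) = 10000/7.
The smallest integer strictly greater than 10000/7 is N = 1429.
Check: g(1429) = 10/1429 = 10/1429 < 7/1000; g(1428) = 5/714 >= 7/1000. So N = 1429.

1429


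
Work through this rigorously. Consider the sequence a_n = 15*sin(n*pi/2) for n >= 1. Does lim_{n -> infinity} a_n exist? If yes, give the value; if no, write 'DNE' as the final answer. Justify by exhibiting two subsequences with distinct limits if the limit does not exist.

Examine the behaviour of a_n along subsequences.
a_{4k+1} = 15*sin(pi/2 + 2k*pi) = 15 -> 15. a_{4k+3} = 15*sin(3pi/2 + 2k*pi) = -15 -> -15.
Since these two subsequential limits are 15 and -15, distinct, the full sequence cannot converge (a convergent sequence has all subsequences tending to the same limit). So lim a_n does not exist.

DNE


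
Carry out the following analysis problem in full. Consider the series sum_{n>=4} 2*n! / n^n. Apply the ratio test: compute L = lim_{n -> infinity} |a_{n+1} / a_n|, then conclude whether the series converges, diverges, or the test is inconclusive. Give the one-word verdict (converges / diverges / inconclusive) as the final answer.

Let a_n denote the general term. Form the ratio a_{n+1}/a_n and simplify:
a_{n+1}/a_n = (n/(n + 1))^n
Take the limit as n -> infinity: L = exp(-1).
Since L = exp(-1) < 1, the ratio test implies the series converges.

converges


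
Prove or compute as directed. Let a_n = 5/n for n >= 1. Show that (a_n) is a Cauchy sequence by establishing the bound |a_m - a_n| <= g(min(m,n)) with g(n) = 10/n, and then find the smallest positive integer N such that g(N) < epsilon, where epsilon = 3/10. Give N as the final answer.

For any m, n >= 1, by the triangle inequality:
|a_m - a_n| = |5/m - 5/n| <= 5*1/m + 5*1/n <= 10/min(m,n).
So g(n) = 10/n bounds the Cauchy difference. Since g(n) -> 0, (a_n) is Cauchy.
Now solve g(N) < 3/10: 10/N < 3/10 <=> N > 10 / (3/10) = 100/3.
The smallest integer strictly greater than 100/3 is N = 34.
Check: g(34) = 10/34 = 5/17 < 3/10; g(33) = 10/33 >= 3/10. So N = 34.

34


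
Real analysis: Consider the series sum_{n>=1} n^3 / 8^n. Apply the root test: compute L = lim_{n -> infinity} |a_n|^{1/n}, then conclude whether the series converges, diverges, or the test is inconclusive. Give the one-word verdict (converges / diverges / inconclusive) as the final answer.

Let a_n denote the general term. Form |a_n|^(1/n) and simplify:
|a_n|^(1/n) = n^(3/n)/8
Take the limit as n -> infinity: L = 1/8.
Since L = 1/8 < 1, the root test implies convergence.

converges


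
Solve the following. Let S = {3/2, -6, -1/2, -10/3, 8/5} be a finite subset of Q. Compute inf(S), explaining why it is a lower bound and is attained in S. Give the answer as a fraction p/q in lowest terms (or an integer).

S is finite, so inf(S) = min(S).
Sorted increasing:
-6, -10/3, -1/2, 3/2, 8/5
The extremum is -6.
For every x in S, x >= -6. And -6 is in S, so it is attained.
Therefore inf(S) = -6.

-6


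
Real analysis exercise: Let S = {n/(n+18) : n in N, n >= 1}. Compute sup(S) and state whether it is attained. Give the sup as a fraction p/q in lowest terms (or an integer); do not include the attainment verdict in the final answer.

Analysis:
- Values: 1/19, 1/10, 1/7, 2/11, ... strictly increasing.
- Minimum is 1/19 (n=1); inf = 1/19 (attained).
- n/(n+18) = 1 - 18/(n+18) -> 1 from below as n -> infinity, and never equals 1.
- So sup = 1 (not attained).
Conclusion: sup(S) = 1, not attained in S.

1


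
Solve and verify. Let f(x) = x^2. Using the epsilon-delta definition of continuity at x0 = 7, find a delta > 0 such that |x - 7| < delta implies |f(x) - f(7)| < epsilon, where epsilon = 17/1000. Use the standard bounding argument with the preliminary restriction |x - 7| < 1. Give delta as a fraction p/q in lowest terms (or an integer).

Factor: |x^2 - (7)^2| = |x - 7| * |x + 7|.
Impose |x - 7| < 1 first. Then |x + 7| = |(x - 7) + 2*(7)| <= |x - 7| + 2*|7| < 1 + 14 = 15.
So |x^2 - (7)^2| < delta * 15.
We need delta * 15 <= 17/1000, i.e. delta <= 17/1000/15 = 17/15000.
Since 17/15000 < 1, this is tighter than 1; take delta = 17/15000.
So delta = 17/15000 works.

17/15000


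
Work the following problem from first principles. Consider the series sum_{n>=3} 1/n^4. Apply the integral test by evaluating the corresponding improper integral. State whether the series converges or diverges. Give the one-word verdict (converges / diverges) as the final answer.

Let f(x) = x^(-4). Then f is positive, continuous, and decreasing on [3, infinity), so the integral test applies.
Compute the improper integral int_{3}^infinity f(x) dx:
  antiderivative F(x) = -1/(3*x^3).
  As x -> infinity, F(x) -> 0 (since p = 4 > 1).
  So int = F(infinity) - F(3) = 0 - (-1/81) = 1/81.
  Finite, so by the integral test, the series converges.

converges


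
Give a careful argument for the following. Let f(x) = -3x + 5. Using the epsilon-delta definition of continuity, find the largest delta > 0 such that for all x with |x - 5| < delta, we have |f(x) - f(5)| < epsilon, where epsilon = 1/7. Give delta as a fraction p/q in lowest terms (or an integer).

We compute f(5) = -3*(5) + 5 = -10.
|f(x) - f(5)| = |-3x + 5 - (-10)| = |-3(x - 5)| = 3|x - 5|.
We need 3|x - 5| < 1/7, i.e. |x - 5| < 1/7 / 3 = 1/21.
So any delta <= 1/21 works. Conversely, if delta > 1/21, then x = 5 + 1/21 satisfies |x - 5| = 1/21 < delta but |f(x) - f(5)| = 3 * 1/21 = 1/7, which is not < 1/7; so no larger delta works.
Hence the largest such delta is 1/21.

1/21


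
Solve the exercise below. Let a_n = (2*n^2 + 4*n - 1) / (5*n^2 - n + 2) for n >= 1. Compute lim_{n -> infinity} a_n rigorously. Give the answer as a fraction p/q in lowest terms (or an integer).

Divide numerator and denominator by n^2, the highest power:
numerator / n^2 = 2 + 4/n - 1/n^2
denominator / n^2 = 5 - 1/n + 2/n^2
As n -> infinity, all terms of the form c/n^k (k >= 1) tend to 0.
So numerator / n^2 -> 2 and denominator / n^2 -> 5.
Therefore lim a_n = 2/5.

2/5


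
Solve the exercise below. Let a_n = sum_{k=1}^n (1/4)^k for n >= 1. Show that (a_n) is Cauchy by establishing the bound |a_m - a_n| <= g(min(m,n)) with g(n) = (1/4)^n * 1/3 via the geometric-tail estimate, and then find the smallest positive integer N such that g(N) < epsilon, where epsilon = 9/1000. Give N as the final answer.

For m > n >= 1: |a_m - a_n| = sum_{k=n+1}^m (1/4)^k < sum_{k=n+1}^infinity (1/4)^k = (1/4)^(n+1) / (1 - 1/4) = (1/4)^n * (1/4) * (4/3) = (1/4)^n * 1/3.
So g(n) = (1/4)^n / 3. Since g(n) -> 0, (a_n) is Cauchy.
Now solve g(N) < 9/1000: (1/4)^N / 3 < 9/1000 <=> 4^N > 1 / (3 * 9/1000) = 1000/27.
Check powers of 4: 4^2 = 16 <= 1000/27, 4^3 = 64 > 1000/27.
So the smallest such N is 3. Check: g(3) = 1/(3 * 64) = 1/192 < 9/1000.

3


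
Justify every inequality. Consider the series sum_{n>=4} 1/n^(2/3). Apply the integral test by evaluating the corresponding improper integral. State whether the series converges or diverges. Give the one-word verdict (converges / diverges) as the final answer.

Let f(x) = x^(-2/3). Then f is positive, continuous, and decreasing on [4, infinity), so the integral test applies.
Compute the improper integral int_{4}^infinity f(x) dx:
  antiderivative F(x) = 3*x^(1/3).
  As x -> infinity, F(x) -> infinity (since p = 2/3 < 1).
  So the integral diverges. By the integral test, the series diverges.

diverges


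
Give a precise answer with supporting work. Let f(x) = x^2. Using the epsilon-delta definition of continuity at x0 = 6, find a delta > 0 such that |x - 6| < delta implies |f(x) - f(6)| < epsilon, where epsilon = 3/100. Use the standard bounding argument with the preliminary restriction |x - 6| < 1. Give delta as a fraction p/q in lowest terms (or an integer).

Factor: |x^2 - (6)^2| = |x - 6| * |x + 6|.
Impose |x - 6| < 1 first. Then |x + 6| = |(x - 6) + 2*(6)| <= |x - 6| + 2*|6| < 1 + 12 = 13.
So |x^2 - (6)^2| < delta * 13.
We need delta * 13 <= 3/100, i.e. delta <= 3/100/13 = 3/1300.
Since 3/1300 < 1, this is tighter than 1; take delta = 3/1300.
So delta = 3/1300 works.

3/1300


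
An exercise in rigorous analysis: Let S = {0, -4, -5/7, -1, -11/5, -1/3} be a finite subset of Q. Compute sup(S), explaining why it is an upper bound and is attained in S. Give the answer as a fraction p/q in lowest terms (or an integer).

S is finite, so sup(S) = max(S).
Sorted decreasing:
0, -1/3, -5/7, -1, -11/5, -4
The extremum is 0.
For every x in S, x <= 0. And 0 is in S, so it is attained.
Therefore sup(S) = 0.

0


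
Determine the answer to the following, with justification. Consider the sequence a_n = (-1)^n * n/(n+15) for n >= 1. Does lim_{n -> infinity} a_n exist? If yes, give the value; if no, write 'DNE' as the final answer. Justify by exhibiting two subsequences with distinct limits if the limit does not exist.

Examine the behaviour of a_n along subsequences.
a_{2k} = 2k/(2k+15) -> 1. a_{2k+1} = -(2k+1)/(2k+16) -> -1.
Since these two subsequential limits are 1 and -1, distinct, the full sequence cannot converge (a convergent sequence has all subsequences tending to the same limit). So lim a_n does not exist.

DNE


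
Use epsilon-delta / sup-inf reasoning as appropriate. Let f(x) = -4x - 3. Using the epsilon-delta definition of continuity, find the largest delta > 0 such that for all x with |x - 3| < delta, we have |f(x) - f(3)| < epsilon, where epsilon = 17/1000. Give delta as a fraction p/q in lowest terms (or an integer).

We compute f(3) = -4*(3) - 3 = -15.
|f(x) - f(3)| = |-4x - 3 - (-15)| = |-4(x - 3)| = 4|x - 3|.
We need 4|x - 3| < 17/1000, i.e. |x - 3| < 17/1000 / 4 = 17/4000.
So any delta <= 17/4000 works. Conversely, if delta > 17/4000, then x = 3 + 17/4000 satisfies |x - 3| = 17/4000 < delta but |f(x) - f(3)| = 4 * 17/4000 = 17/1000, which is not < 17/1000; so no larger delta works.
Hence the largest such delta is 17/4000.

17/4000


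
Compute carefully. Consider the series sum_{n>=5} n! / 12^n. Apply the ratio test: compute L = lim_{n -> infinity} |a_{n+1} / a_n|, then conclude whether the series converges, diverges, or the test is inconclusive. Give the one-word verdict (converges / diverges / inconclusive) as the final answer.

Let a_n denote the general term. Form the ratio a_{n+1}/a_n and simplify:
a_{n+1}/a_n = n/12 + 1/12
Take the limit as n -> infinity: L = infinity.
Since L = infinity > 1 (or L = infinity), the ratio test implies the series diverges.

diverges


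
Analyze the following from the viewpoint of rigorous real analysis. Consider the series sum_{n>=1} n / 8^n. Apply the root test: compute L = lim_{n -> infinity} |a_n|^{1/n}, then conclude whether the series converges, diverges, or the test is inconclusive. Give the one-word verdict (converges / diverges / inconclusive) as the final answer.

Let a_n denote the general term. Form |a_n|^(1/n) and simplify:
|a_n|^(1/n) = n^(1/n)/8
Take the limit as n -> infinity: L = 1/8.
Since L = 1/8 < 1, the root test implies convergence.

converges


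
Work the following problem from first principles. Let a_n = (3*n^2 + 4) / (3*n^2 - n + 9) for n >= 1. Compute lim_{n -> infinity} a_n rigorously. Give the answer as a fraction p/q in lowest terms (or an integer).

Divide numerator and denominator by n^2, the highest power:
numerator / n^2 = 3 + 4/n^2
denominator / n^2 = 3 - 1/n + 9/n^2
As n -> infinity, all terms of the form c/n^k (k >= 1) tend to 0.
So numerator / n^2 -> 3 and denominator / n^2 -> 3.
Therefore lim a_n = 1.

1


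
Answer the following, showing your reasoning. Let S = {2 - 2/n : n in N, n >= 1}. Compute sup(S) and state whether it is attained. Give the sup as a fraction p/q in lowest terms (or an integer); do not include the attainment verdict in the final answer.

Analysis:
- Values: 0, 1, 4/3, 3/2, ... strictly increasing.
- Minimum is 0 (n=1); inf = 0 (attained).
- 2 - 2/n -> 2 from below; sup = 2, not attained.
Conclusion: sup(S) = 2, not attained in S.

2


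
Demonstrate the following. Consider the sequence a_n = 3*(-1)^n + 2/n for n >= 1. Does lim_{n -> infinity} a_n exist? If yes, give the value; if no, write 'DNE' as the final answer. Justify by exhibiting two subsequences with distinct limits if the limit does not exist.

Examine the behaviour of a_n along subsequences.
a_{2k} = 3 + 2/(2k) -> 3. a_{2k+1} = -3 + 2/(2k+1) -> -3.
Since these two subsequential limits are 3 and -3, distinct, the full sequence cannot converge (a convergent sequence has all subsequences tending to the same limit). So lim a_n does not exist.

DNE


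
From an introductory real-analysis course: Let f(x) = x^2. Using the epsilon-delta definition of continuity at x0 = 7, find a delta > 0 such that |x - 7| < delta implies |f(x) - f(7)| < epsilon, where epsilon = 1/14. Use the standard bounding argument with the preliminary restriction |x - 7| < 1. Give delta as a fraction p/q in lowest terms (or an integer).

Factor: |x^2 - (7)^2| = |x - 7| * |x + 7|.
Impose |x - 7| < 1 first. Then |x + 7| = |(x - 7) + 2*(7)| <= |x - 7| + 2*|7| < 1 + 14 = 15.
So |x^2 - (7)^2| < delta * 15.
We need delta * 15 <= 1/14, i.e. delta <= 1/14/15 = 1/210.
Since 1/210 < 1, this is tighter than 1; take delta = 1/210.
So delta = 1/210 works.

1/210


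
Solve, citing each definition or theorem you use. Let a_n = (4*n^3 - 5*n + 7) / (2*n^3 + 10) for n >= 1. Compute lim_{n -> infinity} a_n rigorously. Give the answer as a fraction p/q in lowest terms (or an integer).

Divide numerator and denominator by n^3, the highest power:
numerator / n^3 = 4 - 5/n^2 + 7/n^3
denominator / n^3 = 2 + 10/n^3
As n -> infinity, all terms of the form c/n^k (k >= 1) tend to 0.
So numerator / n^3 -> 4 and denominator / n^3 -> 2.
Therefore lim a_n = 2.

2


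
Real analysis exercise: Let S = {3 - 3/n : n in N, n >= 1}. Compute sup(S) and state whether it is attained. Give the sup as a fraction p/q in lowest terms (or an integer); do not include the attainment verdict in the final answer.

Analysis:
- Values: 0, 3/2, 2, 9/4, ... strictly increasing.
- Minimum is 0 (n=1); inf = 0 (attained).
- 3 - 3/n -> 3 from below; sup = 3, not attained.
Conclusion: sup(S) = 3, not attained in S.

3


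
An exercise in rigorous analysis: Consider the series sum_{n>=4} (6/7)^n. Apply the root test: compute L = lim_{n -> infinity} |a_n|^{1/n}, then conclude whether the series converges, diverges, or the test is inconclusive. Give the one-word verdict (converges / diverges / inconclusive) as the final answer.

Let a_n denote the general term. Form |a_n|^(1/n) and simplify:
|a_n|^(1/n) = 6/7
Take the limit as n -> infinity: L = 6/7.
Since L = 6/7 < 1, the root test implies convergence.

converges


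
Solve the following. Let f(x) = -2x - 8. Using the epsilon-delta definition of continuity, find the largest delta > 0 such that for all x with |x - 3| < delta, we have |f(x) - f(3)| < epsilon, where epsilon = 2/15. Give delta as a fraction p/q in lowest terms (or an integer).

We compute f(3) = -2*(3) - 8 = -14.
|f(x) - f(3)| = |-2x - 8 - (-14)| = |-2(x - 3)| = 2|x - 3|.
We need 2|x - 3| < 2/15, i.e. |x - 3| < 2/15 / 2 = 1/15.
So any delta <= 1/15 works. Conversely, if delta > 1/15, then x = 3 + 1/15 satisfies |x - 3| = 1/15 < delta but |f(x) - f(3)| = 2 * 1/15 = 2/15, which is not < 2/15; so no larger delta works.
Hence the largest such delta is 1/15.

1/15


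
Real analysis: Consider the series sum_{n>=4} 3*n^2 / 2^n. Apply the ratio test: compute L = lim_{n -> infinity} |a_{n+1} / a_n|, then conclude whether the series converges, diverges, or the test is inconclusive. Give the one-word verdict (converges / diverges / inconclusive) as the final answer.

Let a_n denote the general term. Form the ratio a_{n+1}/a_n and simplify:
a_{n+1}/a_n = (n + 1)^2/(2*n^2)
Take the limit as n -> infinity: L = 1/2.
Since L = 1/2 < 1, the ratio test implies the series converges.

converges


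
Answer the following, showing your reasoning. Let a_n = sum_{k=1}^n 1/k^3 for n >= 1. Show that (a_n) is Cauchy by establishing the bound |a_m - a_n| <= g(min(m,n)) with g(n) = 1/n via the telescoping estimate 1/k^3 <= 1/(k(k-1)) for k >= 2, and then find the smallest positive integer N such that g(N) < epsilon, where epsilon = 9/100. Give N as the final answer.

For m > n >= 1: |a_m - a_n| = sum_{k=n+1}^m 1/k^3.
Use 1/k^3 <= 1/(k(k-1)) = 1/(k-1) - 1/k for k >= 2 (which holds since k^3 >= k^2 >= k(k-1) for k >= 2):
sum_{k=n+1}^m 1/k^3 <= sum_{k=n+1}^m (1/(k-1) - 1/k) = 1/n - 1/m <= 1/n.
By symmetry the same bound holds with n,m swapped, so |a_m - a_n| <= 1/min(m,n) = g(min(m,n)). Since g(n) -> 0, (a_n) is Cauchy.
Now solve g(N) < 9/100: 1/N < 9/100 <=> N > 1/(9/100) = 100/9.
The smallest integer strictly greater than 100/9 is N = 12.
Check: g(12) = 1/12 < 9/100; g(11) = 1/11 >= 9/100. So N = 12.

12


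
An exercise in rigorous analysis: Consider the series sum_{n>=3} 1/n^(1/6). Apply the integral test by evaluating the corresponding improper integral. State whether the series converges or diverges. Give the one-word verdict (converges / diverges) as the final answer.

Let f(x) = x^(-1/6). Then f is positive, continuous, and decreasing on [3, infinity), so the integral test applies.
Compute the improper integral int_{3}^infinity f(x) dx:
  antiderivative F(x) = 6*x^(5/6)/5.
  As x -> infinity, F(x) -> infinity (since p = 1/6 < 1).
  So the integral diverges. By the integral test, the series diverges.

diverges


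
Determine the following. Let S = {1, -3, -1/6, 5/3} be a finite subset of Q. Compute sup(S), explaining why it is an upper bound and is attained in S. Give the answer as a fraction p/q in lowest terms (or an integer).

S is finite, so sup(S) = max(S).
Sorted decreasing:
5/3, 1, -1/6, -3
The extremum is 5/3.
For every x in S, x <= 5/3. And 5/3 is in S, so it is attained.
Therefore sup(S) = 5/3.

5/3


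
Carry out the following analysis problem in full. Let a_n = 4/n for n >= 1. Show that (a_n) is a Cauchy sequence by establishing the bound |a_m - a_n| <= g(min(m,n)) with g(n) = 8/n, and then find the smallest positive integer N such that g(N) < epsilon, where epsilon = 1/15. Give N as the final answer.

For any m, n >= 1, by the triangle inequality:
|a_m - a_n| = |4/m - 4/n| <= 4*1/m + 4*1/n <= 8/min(m,n).
So g(n) = 8/n bounds the Cauchy difference. Since g(n) -> 0, (a_n) is Cauchy.
Now solve g(N) < 1/15: 8/N < 1/15 <=> N > 8 / (1/15) = 120.
The smallest integer strictly greater than 120 is N = 121.
Check: g(121) = 8/121 = 8/121 < 1/15; g(120) = 1/15 >= 1/15. So N = 121.

121


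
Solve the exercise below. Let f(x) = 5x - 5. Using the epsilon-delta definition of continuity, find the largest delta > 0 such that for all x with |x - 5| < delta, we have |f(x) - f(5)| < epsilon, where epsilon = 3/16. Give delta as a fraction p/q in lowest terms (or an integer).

We compute f(5) = 5*(5) - 5 = 20.
|f(x) - f(5)| = |5x - 5 - (20)| = |5(x - 5)| = 5|x - 5|.
We need 5|x - 5| < 3/16, i.e. |x - 5| < 3/16 / 5 = 3/80.
So any delta <= 3/80 works. Conversely, if delta > 3/80, then x = 5 + 3/80 satisfies |x - 5| = 3/80 < delta but |f(x) - f(5)| = 5 * 3/80 = 3/16, which is not < 3/16; so no larger delta works.
Hence the largest such delta is 3/80.

3/80


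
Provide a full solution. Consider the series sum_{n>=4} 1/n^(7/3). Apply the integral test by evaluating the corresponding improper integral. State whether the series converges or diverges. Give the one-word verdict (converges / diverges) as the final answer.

Let f(x) = x^(-7/3). Then f is positive, continuous, and decreasing on [4, infinity), so the integral test applies.
Compute the improper integral int_{4}^infinity f(x) dx:
  antiderivative F(x) = -3/(4*x^(4/3)).
  As x -> infinity, F(x) -> 0 (since p = 7/3 > 1).
  So int = F(infinity) - F(4) = 0 - (-3*2^(1/3)/32) = 3*2^(1/3)/32.
  Finite, so by the integral test, the series converges.

converges


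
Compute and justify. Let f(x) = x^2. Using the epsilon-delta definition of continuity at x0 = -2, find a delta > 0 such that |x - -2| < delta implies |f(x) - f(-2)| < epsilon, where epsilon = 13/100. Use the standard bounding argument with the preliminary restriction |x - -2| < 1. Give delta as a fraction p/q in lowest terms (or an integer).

Factor: |x^2 - (-2)^2| = |x - -2| * |x + -2|.
Impose |x - -2| < 1 first. Then |x + -2| = |(x - -2) + 2*(-2)| <= |x - -2| + 2*|-2| < 1 + 4 = 5.
So |x^2 - (-2)^2| < delta * 5.
We need delta * 5 <= 13/100, i.e. delta <= 13/100/5 = 13/500.
Since 13/500 < 1, this is tighter than 1; take delta = 13/500.
So delta = 13/500 works.

13/500


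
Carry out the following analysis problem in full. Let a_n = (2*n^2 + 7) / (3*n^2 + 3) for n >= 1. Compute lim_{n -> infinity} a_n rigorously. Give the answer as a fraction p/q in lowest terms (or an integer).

Divide numerator and denominator by n^2, the highest power:
numerator / n^2 = 2 + 7/n^2
denominator / n^2 = 3 + 3/n^2
As n -> infinity, all terms of the form c/n^k (k >= 1) tend to 0.
So numerator / n^2 -> 2 and denominator / n^2 -> 3.
Therefore lim a_n = 2/3.

2/3


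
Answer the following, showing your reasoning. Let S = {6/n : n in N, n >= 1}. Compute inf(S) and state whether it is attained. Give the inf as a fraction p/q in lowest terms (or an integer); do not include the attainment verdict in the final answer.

Analysis:
- Values: 6, 3, 2, 3/2, ... strictly decreasing.
- The maximum is 6 (n=1); sup = 6 (attained).
- The set is bounded below by 0; 6/n -> 0 so 0 is the greatest lower bound.
- 0 is not in the set, so inf = 0 is not attained.
Conclusion: inf(S) = 0, not attained in S.

0


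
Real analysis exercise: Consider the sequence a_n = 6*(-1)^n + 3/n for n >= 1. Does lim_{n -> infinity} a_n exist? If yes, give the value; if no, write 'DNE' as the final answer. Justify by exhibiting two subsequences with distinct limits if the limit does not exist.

Examine the behaviour of a_n along subsequences.
a_{2k} = 6 + 3/(2k) -> 6. a_{2k+1} = -6 + 3/(2k+1) -> -6.
Since these two subsequential limits are 6 and -6, distinct, the full sequence cannot converge (a convergent sequence has all subsequences tending to the same limit). So lim a_n does not exist.

DNE


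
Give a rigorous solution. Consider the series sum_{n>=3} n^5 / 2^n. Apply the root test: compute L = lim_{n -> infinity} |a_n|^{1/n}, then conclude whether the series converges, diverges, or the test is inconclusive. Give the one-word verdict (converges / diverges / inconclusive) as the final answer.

Let a_n denote the general term. Form |a_n|^(1/n) and simplify:
|a_n|^(1/n) = n^(5/n)/2
Take the limit as n -> infinity: L = 1/2.
Since L = 1/2 < 1, the root test implies convergence.

converges


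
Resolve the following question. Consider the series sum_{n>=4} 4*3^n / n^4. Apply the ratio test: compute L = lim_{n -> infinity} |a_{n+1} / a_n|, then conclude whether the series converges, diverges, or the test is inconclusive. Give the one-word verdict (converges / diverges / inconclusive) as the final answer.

Let a_n denote the general term. Form the ratio a_{n+1}/a_n and simplify:
a_{n+1}/a_n = 3*n^4/(n + 1)^4
Take the limit as n -> infinity: L = 3.
Since L = 3 > 1 (or L = infinity), the ratio test implies the series diverges.

diverges


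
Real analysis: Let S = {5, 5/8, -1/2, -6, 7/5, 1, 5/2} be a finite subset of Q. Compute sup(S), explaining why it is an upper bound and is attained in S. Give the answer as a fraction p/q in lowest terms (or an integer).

S is finite, so sup(S) = max(S).
Sorted decreasing:
5, 5/2, 7/5, 1, 5/8, -1/2, -6
The extremum is 5.
For every x in S, x <= 5. And 5 is in S, so it is attained.
Therefore sup(S) = 5.

5


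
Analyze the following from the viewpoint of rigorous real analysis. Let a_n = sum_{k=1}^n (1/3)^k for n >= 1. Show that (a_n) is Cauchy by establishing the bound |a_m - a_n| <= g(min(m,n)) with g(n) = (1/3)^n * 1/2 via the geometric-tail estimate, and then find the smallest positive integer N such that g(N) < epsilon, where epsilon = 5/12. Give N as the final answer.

For m > n >= 1: |a_m - a_n| = sum_{k=n+1}^m (1/3)^k < sum_{k=n+1}^infinity (1/3)^k = (1/3)^(n+1) / (1 - 1/3) = (1/3)^n * (1/3) * (3/2) = (1/3)^n * 1/2.
So g(n) = (1/3)^n / 2. Since g(n) -> 0, (a_n) is Cauchy.
Now solve g(N) < 5/12: (1/3)^N / 2 < 5/12 <=> 3^N > 1 / (2 * 5/12) = 6/5.
Check powers of 3: 3^0 = 1 <= 6/5, 3^1 = 3 > 6/5.
So the smallest such N is 1. Check: g(1) = 1/(2 * 3) = 1/6 < 5/12.

1


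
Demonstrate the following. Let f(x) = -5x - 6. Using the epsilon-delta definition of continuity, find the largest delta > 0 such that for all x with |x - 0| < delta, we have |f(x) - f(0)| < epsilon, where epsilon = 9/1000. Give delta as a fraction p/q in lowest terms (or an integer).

We compute f(0) = -5*(0) - 6 = -6.
|f(x) - f(0)| = |-5x - 6 - (-6)| = |-5(x - 0)| = 5|x - 0|.
We need 5|x - 0| < 9/1000, i.e. |x - 0| < 9/1000 / 5 = 9/5000.
So any delta <= 9/5000 works. Conversely, if delta > 9/5000, then x = 0 + 9/5000 satisfies |x - 0| = 9/5000 < delta but |f(x) - f(0)| = 5 * 9/5000 = 9/1000, which is not < 9/1000; so no larger delta works.
Hence the largest such delta is 9/5000.

9/5000


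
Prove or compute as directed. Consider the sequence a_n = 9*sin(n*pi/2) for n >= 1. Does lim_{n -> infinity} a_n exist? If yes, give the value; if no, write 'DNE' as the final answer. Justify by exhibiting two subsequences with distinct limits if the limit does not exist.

Examine the behaviour of a_n along subsequences.
a_{4k+1} = 9*sin(pi/2 + 2k*pi) = 9 -> 9. a_{4k+3} = 9*sin(3pi/2 + 2k*pi) = -9 -> -9.
Since these two subsequential limits are 9 and -9, distinct, the full sequence cannot converge (a convergent sequence has all subsequences tending to the same limit). So lim a_n does not exist.

DNE


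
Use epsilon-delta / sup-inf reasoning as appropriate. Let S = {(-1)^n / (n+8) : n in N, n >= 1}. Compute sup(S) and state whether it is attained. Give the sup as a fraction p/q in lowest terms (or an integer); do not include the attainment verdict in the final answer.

Analysis:
- Values: -1/9, 1/10, -1/11, 1/12, -1/13, ...
- Positive terms (even n): 1/(2+8), 1/(4+8), ... decreasing -> max = 1/10 (n=2).
- Negative terms (odd n): -1/(1+8), -1/(3+8), ... increasing -> min = -1/9 (n=1).
- So sup = 1/10 (attained at n=2); inf = -1/9 (attained at n=1).
Conclusion: sup(S) = 1/10, attained in S.

1/10


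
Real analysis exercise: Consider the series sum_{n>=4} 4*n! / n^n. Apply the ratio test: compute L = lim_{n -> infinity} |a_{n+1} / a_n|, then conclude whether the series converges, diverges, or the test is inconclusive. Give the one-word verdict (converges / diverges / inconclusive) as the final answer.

Let a_n denote the general term. Form the ratio a_{n+1}/a_n and simplify:
a_{n+1}/a_n = (n/(n + 1))^n
Take the limit as n -> infinity: L = exp(-1).
Since L = exp(-1) < 1, the ratio test implies the series converges.

converges


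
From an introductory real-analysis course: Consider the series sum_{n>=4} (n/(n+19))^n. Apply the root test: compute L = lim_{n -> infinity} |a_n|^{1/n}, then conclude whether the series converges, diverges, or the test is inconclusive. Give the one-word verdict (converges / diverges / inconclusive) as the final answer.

Let a_n denote the general term. Form |a_n|^(1/n) and simplify:
|a_n|^(1/n) = n/(n + 19)
Take the limit as n -> infinity: L = 1.
Since L = 1, the root test is inconclusive. (In fact a_n = (n/(n+19))^n -> e^(-19) != 0, so the nth-term test shows divergence; but the root test itself gives no conclusion.)

inconclusive


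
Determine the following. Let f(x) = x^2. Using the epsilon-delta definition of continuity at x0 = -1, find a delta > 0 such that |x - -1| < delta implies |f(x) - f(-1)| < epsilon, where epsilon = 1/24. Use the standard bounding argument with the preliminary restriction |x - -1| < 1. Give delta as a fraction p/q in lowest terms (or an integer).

Factor: |x^2 - (-1)^2| = |x - -1| * |x + -1|.
Impose |x - -1| < 1 first. Then |x + -1| = |(x - -1) + 2*(-1)| <= |x - -1| + 2*|-1| < 1 + 2 = 3.
So |x^2 - (-1)^2| < delta * 3.
We need delta * 3 <= 1/24, i.e. delta <= 1/24/3 = 1/72.
Since 1/72 < 1, this is tighter than 1; take delta = 1/72.
So delta = 1/72 works.

1/72


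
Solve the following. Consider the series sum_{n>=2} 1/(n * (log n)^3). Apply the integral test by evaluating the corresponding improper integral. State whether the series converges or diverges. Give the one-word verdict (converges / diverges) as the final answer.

Let f(x) = 1/(x*log(x)^3). Then f is positive, continuous, and decreasing on [2, infinity), so the integral test applies.
Compute the improper integral int_{2}^infinity f(x) dx:
  antiderivative F(x) = -1/(2*log(x)^2).
  F(x) -> 0 as x -> infinity.  int = 0 - F(2) = 1/(2*log(2)^2) < infinity. By the integral test, the series converges.

converges


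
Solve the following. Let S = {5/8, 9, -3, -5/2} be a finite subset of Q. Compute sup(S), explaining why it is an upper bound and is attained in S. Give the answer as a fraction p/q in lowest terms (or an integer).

S is finite, so sup(S) = max(S).
Sorted decreasing:
9, 5/8, -5/2, -3
The extremum is 9.
For every x in S, x <= 9. And 9 is in S, so it is attained.
Therefore sup(S) = 9.

9


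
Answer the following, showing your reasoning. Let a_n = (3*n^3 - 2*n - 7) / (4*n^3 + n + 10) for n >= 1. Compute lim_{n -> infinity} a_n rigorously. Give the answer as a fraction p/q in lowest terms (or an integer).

Divide numerator and denominator by n^3, the highest power:
numerator / n^3 = 3 - 2/n^2 - 7/n^3
denominator / n^3 = 4 + n^(-2) + 10/n^3
As n -> infinity, all terms of the form c/n^k (k >= 1) tend to 0.
So numerator / n^3 -> 3 and denominator / n^3 -> 4.
Therefore lim a_n = 3/4.

3/4


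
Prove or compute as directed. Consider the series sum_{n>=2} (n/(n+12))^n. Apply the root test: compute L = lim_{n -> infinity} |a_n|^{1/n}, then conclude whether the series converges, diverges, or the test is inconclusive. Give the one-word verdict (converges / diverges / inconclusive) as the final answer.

Let a_n denote the general term. Form |a_n|^(1/n) and simplify:
|a_n|^(1/n) = n/(n + 12)
Take the limit as n -> infinity: L = 1.
Since L = 1, the root test is inconclusive. (In fact a_n = (n/(n+12))^n -> e^(-12) != 0, so the nth-term test shows divergence; but the root test itself gives no conclusion.)

inconclusive


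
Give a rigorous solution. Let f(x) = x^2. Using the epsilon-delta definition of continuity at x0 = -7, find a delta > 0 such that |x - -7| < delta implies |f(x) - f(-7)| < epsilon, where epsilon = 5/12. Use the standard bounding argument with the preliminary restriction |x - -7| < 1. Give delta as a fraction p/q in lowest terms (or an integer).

Factor: |x^2 - (-7)^2| = |x - -7| * |x + -7|.
Impose |x - -7| < 1 first. Then |x + -7| = |(x - -7) + 2*(-7)| <= |x - -7| + 2*|-7| < 1 + 14 = 15.
So |x^2 - (-7)^2| < delta * 15.
We need delta * 15 <= 5/12, i.e. delta <= 5/12/15 = 1/36.
Since 1/36 < 1, this is tighter than 1; take delta = 1/36.
So delta = 1/36 works.

1/36


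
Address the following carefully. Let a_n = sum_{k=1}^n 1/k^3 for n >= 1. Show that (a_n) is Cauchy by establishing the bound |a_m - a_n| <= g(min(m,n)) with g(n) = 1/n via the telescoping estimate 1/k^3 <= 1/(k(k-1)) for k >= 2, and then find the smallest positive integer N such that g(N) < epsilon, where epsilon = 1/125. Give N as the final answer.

For m > n >= 1: |a_m - a_n| = sum_{k=n+1}^m 1/k^3.
Use 1/k^3 <= 1/(k(k-1)) = 1/(k-1) - 1/k for k >= 2 (which holds since k^3 >= k^2 >= k(k-1) for k >= 2):
sum_{k=n+1}^m 1/k^3 <= sum_{k=n+1}^m (1/(k-1) - 1/k) = 1/n - 1/m <= 1/n.
By symmetry the same bound holds with n,m swapped, so |a_m - a_n| <= 1/min(m,n) = g(min(m,n)). Since g(n) -> 0, (a_n) is Cauchy.
Now solve g(N) < 1/125: 1/N < 1/125 <=> N > 1/(1/125) = 125.
The smallest integer strictly greater than 125 is N = 126.
Check: g(126) = 1/126 < 1/125; g(125) = 1/125 >= 1/125. So N = 126.

126


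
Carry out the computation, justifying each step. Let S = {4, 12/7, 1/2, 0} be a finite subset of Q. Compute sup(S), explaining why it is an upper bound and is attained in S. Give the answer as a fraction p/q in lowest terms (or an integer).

S is finite, so sup(S) = max(S).
Sorted decreasing:
4, 12/7, 1/2, 0
The extremum is 4.
For every x in S, x <= 4. And 4 is in S, so it is attained.
Therefore sup(S) = 4.

4


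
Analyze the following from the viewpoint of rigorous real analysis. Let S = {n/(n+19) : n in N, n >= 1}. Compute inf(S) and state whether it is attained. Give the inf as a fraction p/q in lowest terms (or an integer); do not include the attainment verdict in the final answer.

Analysis:
- Values: 1/20, 2/21, 3/22, 4/23, ... strictly increasing.
- Minimum is 1/20 (n=1); inf = 1/20 (attained).
- n/(n+19) = 1 - 19/(n+19) -> 1 from below as n -> infinity, and never equals 1.
- So sup = 1 (not attained).
Conclusion: inf(S) = 1/20, attained in S.

1/20


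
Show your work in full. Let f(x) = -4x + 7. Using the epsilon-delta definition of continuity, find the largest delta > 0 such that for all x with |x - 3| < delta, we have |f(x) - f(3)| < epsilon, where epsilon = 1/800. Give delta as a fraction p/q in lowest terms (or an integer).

We compute f(3) = -4*(3) + 7 = -5.
|f(x) - f(3)| = |-4x + 7 - (-5)| = |-4(x - 3)| = 4|x - 3|.
We need 4|x - 3| < 1/800, i.e. |x - 3| < 1/800 / 4 = 1/3200.
So any delta <= 1/3200 works. Conversely, if delta > 1/3200, then x = 3 + 1/3200 satisfies |x - 3| = 1/3200 < delta but |f(x) - f(3)| = 4 * 1/3200 = 1/800, which is not < 1/800; so no larger delta works.
Hence the largest such delta is 1/3200.

1/3200


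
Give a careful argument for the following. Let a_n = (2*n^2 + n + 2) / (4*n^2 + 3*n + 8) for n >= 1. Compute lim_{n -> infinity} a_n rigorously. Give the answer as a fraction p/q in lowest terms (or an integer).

Divide numerator and denominator by n^2, the highest power:
numerator / n^2 = 2 + 1/n + 2/n^2
denominator / n^2 = 4 + 3/n + 8/n^2
As n -> infinity, all terms of the form c/n^k (k >= 1) tend to 0.
So numerator / n^2 -> 2 and denominator / n^2 -> 4.
Therefore lim a_n = 1/2.

1/2


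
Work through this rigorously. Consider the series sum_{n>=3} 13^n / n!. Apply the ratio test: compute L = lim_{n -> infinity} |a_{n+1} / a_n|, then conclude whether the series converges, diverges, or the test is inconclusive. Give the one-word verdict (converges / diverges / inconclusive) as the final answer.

Let a_n denote the general term. Form the ratio a_{n+1}/a_n and simplify:
a_{n+1}/a_n = 13/(n + 1)
Take the limit as n -> infinity: L = 0.
Since L = 0 < 1, the ratio test implies the series converges.

converges


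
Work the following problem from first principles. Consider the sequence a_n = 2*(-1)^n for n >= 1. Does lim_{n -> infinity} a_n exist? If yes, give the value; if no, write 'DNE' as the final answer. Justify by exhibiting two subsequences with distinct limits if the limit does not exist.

Examine the behaviour of a_n along subsequences.
Even-n subsequence a_{2k} = 2 -> 2. Odd-n subsequence a_{2k+1} = -2 -> -2.
Since these two subsequential limits are 2 and -2, distinct, the full sequence cannot converge (a convergent sequence has all subsequences tending to the same limit). So lim a_n does not exist.

DNE


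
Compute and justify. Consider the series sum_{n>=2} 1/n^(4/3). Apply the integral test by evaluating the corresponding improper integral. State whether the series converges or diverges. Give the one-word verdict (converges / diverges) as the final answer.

Let f(x) = x^(-4/3). Then f is positive, continuous, and decreasing on [2, infinity), so the integral test applies.
Compute the improper integral int_{2}^infinity f(x) dx:
  antiderivative F(x) = -3/x^(1/3).
  As x -> infinity, F(x) -> 0 (since p = 4/3 > 1).
  So int = F(infinity) - F(2) = 0 - (-3*2^(2/3)/2) = 3*2^(2/3)/2.
  Finite, so by the integral test, the series converges.

converges
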